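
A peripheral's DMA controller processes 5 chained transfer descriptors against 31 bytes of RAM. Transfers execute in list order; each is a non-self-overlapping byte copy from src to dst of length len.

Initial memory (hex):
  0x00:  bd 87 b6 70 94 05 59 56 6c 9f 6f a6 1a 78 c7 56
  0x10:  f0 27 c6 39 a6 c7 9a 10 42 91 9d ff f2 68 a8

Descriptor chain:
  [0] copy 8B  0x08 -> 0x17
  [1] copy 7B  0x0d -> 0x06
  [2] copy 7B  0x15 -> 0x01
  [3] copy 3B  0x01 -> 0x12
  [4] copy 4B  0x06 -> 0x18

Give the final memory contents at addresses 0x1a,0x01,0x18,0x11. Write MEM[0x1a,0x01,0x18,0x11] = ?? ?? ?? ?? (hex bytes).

MEM[0x1a,0x01,0x18,0x11] = 56 c7 a6 27

  after D0: wrote 8B at 0x17 = 6c9f6fa61a78c756
  after D1: wrote 7B at 0x06 = 78c756f027c639
  after D2: wrote 7B at 0x01 = c79a6c9f6fa61a
  after D3: wrote 3B at 0x12 = c79a6c
  after D4: wrote 4B at 0x18 = a61a56f0
query mem[0x1a]=0x56, mem[0x01]=0xc7, mem[0x18]=0xa6, mem[0x11]=0x27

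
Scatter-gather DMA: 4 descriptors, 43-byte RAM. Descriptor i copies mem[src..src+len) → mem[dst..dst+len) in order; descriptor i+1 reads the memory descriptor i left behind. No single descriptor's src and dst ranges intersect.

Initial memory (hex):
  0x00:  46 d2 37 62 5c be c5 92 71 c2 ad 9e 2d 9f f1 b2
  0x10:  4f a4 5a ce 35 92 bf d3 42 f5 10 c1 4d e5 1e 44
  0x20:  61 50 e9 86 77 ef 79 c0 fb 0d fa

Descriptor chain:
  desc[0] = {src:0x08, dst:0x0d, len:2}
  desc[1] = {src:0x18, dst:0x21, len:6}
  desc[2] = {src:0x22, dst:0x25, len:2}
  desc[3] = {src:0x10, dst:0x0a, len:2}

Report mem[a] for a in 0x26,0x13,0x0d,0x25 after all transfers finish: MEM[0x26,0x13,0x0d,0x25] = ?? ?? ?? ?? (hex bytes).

MEM[0x26,0x13,0x0d,0x25] = 10 ce 71 f5

[0] 0x08->0x0d len=2 : 71 c2
[1] 0x18->0x21 len=6 : 42 f5 10 c1 4d e5
[2] 0x22->0x25 len=2 : f5 10
[3] 0x10->0x0a len=2 : 4f a4
query mem[0x26]=0x10, mem[0x13]=0xce, mem[0x0d]=0x71, mem[0x25]=0xf5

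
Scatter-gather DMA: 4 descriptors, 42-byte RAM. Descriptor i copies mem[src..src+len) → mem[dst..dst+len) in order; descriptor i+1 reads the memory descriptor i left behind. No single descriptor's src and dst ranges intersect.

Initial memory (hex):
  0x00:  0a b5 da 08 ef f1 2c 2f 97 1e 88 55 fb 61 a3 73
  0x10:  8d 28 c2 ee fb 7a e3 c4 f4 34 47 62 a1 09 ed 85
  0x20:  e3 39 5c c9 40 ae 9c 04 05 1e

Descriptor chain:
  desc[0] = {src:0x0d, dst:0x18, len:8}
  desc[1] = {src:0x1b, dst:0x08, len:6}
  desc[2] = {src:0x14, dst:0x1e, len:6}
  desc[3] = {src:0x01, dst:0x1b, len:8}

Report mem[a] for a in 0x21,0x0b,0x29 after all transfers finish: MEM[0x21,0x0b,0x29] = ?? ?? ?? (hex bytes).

#0 dst[0x18+8] := {0x61,0xa3,0x73,0x8d,0x28,0xc2,0xee,0xfb}
#1 dst[0x08+6] := {0x8d,0x28,0xc2,0xee,0xfb,0xe3}
#2 dst[0x1e+6] := {0xfb,0x7a,0xe3,0xc4,0x61,0xa3}
#3 dst[0x1b+8] := {0xb5,0xda,0x08,0xef,0xf1,0x2c,0x2f,0x8d}
query mem[0x21]=0x2f, mem[0x0b]=0xee, mem[0x29]=0x1e

MEM[0x21,0x0b,0x29] = 2f ee 1e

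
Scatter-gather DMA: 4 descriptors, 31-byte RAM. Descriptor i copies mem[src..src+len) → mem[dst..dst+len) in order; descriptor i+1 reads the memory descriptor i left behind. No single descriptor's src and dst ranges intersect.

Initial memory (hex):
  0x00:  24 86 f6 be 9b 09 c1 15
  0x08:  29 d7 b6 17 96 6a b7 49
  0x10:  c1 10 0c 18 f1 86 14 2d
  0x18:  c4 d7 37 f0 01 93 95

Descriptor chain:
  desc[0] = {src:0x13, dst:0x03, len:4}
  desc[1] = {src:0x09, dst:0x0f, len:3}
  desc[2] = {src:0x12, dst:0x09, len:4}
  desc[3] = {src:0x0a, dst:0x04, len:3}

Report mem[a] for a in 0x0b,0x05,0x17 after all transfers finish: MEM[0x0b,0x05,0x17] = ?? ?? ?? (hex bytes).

[0] 0x13->0x03 len=4 : 18 f1 86 14
[1] 0x09->0x0f len=3 : d7 b6 17
[2] 0x12->0x09 len=4 : 0c 18 f1 86
[3] 0x0a->0x04 len=3 : 18 f1 86
query mem[0x0b]=0xf1, mem[0x05]=0xf1, mem[0x17]=0x2d

MEM[0x0b,0x05,0x17] = f1 f1 2d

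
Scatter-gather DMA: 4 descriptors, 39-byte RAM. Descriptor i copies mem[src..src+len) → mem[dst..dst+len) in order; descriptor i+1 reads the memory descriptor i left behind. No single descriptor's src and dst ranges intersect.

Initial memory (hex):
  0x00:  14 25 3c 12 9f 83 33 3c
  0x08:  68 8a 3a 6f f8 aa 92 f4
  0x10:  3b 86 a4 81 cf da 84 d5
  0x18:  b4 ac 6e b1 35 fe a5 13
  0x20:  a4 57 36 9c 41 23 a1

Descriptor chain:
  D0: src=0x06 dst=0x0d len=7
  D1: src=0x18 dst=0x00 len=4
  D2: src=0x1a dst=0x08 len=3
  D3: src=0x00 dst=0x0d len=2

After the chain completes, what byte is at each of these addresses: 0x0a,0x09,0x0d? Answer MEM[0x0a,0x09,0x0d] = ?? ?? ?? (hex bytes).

#0 dst[0x0d+7] := {0x33,0x3c,0x68,0x8a,0x3a,0x6f,0xf8}
#1 dst[0x00+4] := {0xb4,0xac,0x6e,0xb1}
#2 dst[0x08+3] := {0x6e,0xb1,0x35}
#3 dst[0x0d+2] := {0xb4,0xac}
query mem[0x0a]=0x35, mem[0x09]=0xb1, mem[0x0d]=0xb4

MEM[0x0a,0x09,0x0d] = 35 b1 b4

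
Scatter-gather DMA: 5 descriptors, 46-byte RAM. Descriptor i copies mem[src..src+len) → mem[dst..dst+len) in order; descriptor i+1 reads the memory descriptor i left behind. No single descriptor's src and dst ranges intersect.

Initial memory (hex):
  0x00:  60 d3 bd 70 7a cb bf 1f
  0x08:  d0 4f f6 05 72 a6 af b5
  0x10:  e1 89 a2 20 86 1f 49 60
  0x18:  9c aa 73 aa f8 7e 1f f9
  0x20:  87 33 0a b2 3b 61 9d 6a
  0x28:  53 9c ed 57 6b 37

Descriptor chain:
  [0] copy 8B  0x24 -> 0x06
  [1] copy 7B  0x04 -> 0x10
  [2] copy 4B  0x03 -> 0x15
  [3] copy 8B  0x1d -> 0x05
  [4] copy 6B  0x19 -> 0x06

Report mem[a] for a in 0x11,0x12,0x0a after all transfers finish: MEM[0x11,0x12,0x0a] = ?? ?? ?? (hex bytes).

D0: mem[0x06..0x0d] <- [3b 61 9d 6a 53 9c ed 57]
D1: mem[0x10..0x16] <- [7a cb 3b 61 9d 6a 53]
D2: mem[0x15..0x18] <- [70 7a cb 3b]
D3: mem[0x05..0x0c] <- [7e 1f f9 87 33 0a b2 3b]
D4: mem[0x06..0x0b] <- [aa 73 aa f8 7e 1f]
query mem[0x11]=0xcb, mem[0x12]=0x3b, mem[0x0a]=0x7e

MEM[0x11,0x12,0x0a] = cb 3b 7e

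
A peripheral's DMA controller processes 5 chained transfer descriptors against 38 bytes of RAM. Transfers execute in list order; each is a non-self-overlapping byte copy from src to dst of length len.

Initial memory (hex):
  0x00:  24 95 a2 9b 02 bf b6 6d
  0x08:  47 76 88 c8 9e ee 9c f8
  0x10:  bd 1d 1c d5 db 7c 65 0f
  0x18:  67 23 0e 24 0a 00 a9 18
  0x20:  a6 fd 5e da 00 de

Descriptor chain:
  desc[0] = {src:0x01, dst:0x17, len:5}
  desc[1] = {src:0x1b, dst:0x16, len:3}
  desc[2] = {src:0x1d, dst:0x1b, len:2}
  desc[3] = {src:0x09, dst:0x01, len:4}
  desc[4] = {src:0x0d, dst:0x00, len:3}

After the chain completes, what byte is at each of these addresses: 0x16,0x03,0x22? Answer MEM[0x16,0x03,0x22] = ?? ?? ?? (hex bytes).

MEM[0x16,0x03,0x22] = bf c8 5e

  after D0: wrote 5B at 0x17 = 95a29b02bf
  after D1: wrote 3B at 0x16 = bf0a00
  after D2: wrote 2B at 0x1b = 00a9
  after D3: wrote 4B at 0x01 = 7688c89e
  after D4: wrote 3B at 0x00 = ee9cf8
query mem[0x16]=0xbf, mem[0x03]=0xc8, mem[0x22]=0x5e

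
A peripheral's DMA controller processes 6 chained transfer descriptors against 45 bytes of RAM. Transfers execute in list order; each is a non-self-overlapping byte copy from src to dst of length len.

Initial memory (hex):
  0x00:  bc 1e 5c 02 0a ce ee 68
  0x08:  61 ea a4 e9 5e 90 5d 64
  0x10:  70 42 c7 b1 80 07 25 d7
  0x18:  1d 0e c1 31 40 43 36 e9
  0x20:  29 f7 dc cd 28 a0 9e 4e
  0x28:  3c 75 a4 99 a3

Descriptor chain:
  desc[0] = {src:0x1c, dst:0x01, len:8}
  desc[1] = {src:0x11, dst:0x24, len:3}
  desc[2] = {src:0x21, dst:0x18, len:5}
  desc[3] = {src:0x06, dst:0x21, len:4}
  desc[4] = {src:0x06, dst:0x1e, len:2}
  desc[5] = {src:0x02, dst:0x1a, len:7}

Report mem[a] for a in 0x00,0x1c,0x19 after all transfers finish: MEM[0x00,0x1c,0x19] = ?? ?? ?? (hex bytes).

MEM[0x00,0x1c,0x19] = bc e9 dc

D0: mem[0x01..0x08] <- [40 43 36 e9 29 f7 dc cd]
D1: mem[0x24..0x26] <- [42 c7 b1]
D2: mem[0x18..0x1c] <- [f7 dc cd 42 c7]
D3: mem[0x21..0x24] <- [f7 dc cd ea]
D4: mem[0x1e..0x1f] <- [f7 dc]
D5: mem[0x1a..0x20] <- [43 36 e9 29 f7 dc cd]
query mem[0x00]=0xbc, mem[0x1c]=0xe9, mem[0x19]=0xdc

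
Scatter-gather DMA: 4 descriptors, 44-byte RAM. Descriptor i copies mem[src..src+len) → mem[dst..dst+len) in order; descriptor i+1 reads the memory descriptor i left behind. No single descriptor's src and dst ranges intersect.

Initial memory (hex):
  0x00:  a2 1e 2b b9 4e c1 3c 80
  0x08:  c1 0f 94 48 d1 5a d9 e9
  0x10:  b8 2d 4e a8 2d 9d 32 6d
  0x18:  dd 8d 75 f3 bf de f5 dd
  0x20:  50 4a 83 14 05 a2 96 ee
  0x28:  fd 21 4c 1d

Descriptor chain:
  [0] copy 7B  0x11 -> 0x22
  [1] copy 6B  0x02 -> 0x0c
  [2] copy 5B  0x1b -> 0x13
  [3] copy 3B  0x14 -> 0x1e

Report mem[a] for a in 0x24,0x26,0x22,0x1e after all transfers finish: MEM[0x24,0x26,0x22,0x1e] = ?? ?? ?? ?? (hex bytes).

  after D0: wrote 7B at 0x22 = 2d4ea82d9d326d
  after D1: wrote 6B at 0x0c = 2bb94ec13c80
  after D2: wrote 5B at 0x13 = f3bfdef5dd
  after D3: wrote 3B at 0x1e = bfdef5
query mem[0x24]=0xa8, mem[0x26]=0x9d, mem[0x22]=0x2d, mem[0x1e]=0xbf

MEM[0x24,0x26,0x22,0x1e] = a8 9d 2d bf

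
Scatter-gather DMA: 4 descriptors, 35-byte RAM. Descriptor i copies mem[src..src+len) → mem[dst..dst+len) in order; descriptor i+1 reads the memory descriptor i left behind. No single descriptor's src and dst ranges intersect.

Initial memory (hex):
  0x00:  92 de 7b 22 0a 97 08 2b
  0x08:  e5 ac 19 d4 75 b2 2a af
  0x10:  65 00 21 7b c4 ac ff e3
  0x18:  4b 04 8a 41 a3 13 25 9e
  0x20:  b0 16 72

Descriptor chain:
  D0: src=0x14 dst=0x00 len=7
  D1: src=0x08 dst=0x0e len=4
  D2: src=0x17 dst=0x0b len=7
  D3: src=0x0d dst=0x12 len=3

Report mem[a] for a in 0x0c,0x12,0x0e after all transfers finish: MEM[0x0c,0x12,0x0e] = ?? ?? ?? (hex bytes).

MEM[0x0c,0x12,0x0e] = 4b 04 8a

#0 dst[0x00+7] := {0xc4,0xac,0xff,0xe3,0x4b,0x04,0x8a}
#1 dst[0x0e+4] := {0xe5,0xac,0x19,0xd4}
#2 dst[0x0b+7] := {0xe3,0x4b,0x04,0x8a,0x41,0xa3,0x13}
#3 dst[0x12+3] := {0x04,0x8a,0x41}
query mem[0x0c]=0x4b, mem[0x12]=0x04, mem[0x0e]=0x8a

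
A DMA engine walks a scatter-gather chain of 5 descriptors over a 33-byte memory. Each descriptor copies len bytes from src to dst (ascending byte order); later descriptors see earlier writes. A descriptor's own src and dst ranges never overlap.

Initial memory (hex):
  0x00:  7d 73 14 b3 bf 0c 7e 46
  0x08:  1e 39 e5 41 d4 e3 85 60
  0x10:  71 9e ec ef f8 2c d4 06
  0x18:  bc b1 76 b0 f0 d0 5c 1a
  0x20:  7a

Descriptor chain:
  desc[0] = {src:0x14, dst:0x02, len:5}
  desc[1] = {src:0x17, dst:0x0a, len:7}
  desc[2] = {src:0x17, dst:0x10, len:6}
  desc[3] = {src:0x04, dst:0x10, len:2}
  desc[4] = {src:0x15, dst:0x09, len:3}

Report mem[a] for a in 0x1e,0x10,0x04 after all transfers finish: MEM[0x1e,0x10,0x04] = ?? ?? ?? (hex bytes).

MEM[0x1e,0x10,0x04] = 5c d4 d4

D0: mem[0x02..0x06] <- [f8 2c d4 06 bc]
D1: mem[0x0a..0x10] <- [06 bc b1 76 b0 f0 d0]
D2: mem[0x10..0x15] <- [06 bc b1 76 b0 f0]
D3: mem[0x10..0x11] <- [d4 06]
D4: mem[0x09..0x0b] <- [f0 d4 06]
query mem[0x1e]=0x5c, mem[0x10]=0xd4, mem[0x04]=0xd4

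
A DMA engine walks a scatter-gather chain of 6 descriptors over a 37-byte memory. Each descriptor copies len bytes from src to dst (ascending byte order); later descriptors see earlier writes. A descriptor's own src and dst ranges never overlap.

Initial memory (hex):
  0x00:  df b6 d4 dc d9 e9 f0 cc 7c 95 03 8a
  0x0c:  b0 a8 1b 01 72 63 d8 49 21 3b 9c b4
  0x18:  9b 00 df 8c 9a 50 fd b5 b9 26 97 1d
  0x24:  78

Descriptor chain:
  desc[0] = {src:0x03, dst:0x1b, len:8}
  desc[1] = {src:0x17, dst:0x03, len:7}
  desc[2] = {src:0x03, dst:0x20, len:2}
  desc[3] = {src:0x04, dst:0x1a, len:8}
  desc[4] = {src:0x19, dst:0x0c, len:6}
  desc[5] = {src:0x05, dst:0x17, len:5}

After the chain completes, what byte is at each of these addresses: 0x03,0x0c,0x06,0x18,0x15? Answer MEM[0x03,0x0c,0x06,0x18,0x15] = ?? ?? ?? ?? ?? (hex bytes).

MEM[0x03,0x0c,0x06,0x18,0x15] = b4 00 df df 3b

D0: mem[0x1b..0x22] <- [dc d9 e9 f0 cc 7c 95 03]
D1: mem[0x03..0x09] <- [b4 9b 00 df dc d9 e9]
D2: mem[0x20..0x21] <- [b4 9b]
D3: mem[0x1a..0x21] <- [9b 00 df dc d9 e9 03 8a]
D4: mem[0x0c..0x11] <- [00 9b 00 df dc d9]
D5: mem[0x17..0x1b] <- [00 df dc d9 e9]
query mem[0x03]=0xb4, mem[0x0c]=0x00, mem[0x06]=0xdf, mem[0x18]=0xdf, mem[0x15]=0x3b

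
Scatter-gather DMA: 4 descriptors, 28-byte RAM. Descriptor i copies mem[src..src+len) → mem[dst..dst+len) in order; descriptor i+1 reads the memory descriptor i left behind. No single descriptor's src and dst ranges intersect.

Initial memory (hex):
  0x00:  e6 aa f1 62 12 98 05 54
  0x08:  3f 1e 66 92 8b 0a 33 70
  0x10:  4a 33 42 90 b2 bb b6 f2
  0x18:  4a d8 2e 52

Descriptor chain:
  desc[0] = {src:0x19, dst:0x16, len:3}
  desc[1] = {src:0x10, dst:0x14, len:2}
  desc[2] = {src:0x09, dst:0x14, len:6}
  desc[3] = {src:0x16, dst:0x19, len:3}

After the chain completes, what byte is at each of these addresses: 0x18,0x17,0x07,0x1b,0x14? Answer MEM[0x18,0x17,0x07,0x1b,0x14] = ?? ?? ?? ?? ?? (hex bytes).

MEM[0x18,0x17,0x07,0x1b,0x14] = 0a 8b 54 0a 1e

  after D0: wrote 3B at 0x16 = d82e52
  after D1: wrote 2B at 0x14 = 4a33
  after D2: wrote 6B at 0x14 = 1e66928b0a33
  after D3: wrote 3B at 0x19 = 928b0a
query mem[0x18]=0x0a, mem[0x17]=0x8b, mem[0x07]=0x54, mem[0x1b]=0x0a, mem[0x14]=0x1e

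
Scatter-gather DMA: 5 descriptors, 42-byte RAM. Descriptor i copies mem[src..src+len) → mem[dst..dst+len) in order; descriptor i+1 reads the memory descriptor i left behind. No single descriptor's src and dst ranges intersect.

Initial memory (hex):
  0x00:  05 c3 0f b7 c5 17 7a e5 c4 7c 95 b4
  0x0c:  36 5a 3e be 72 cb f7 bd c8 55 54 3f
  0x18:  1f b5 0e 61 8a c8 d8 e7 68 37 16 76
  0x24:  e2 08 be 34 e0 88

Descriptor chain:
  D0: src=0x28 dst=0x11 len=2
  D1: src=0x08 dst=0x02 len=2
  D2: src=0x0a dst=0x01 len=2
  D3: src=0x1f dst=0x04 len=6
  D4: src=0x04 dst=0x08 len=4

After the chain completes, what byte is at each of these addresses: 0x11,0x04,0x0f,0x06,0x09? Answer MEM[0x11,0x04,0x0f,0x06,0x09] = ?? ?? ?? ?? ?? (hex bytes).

MEM[0x11,0x04,0x0f,0x06,0x09] = e0 e7 be 37 68

#0 dst[0x11+2] := {0xe0,0x88}
#1 dst[0x02+2] := {0xc4,0x7c}
#2 dst[0x01+2] := {0x95,0xb4}
#3 dst[0x04+6] := {0xe7,0x68,0x37,0x16,0x76,0xe2}
#4 dst[0x08+4] := {0xe7,0x68,0x37,0x16}
query mem[0x11]=0xe0, mem[0x04]=0xe7, mem[0x0f]=0xbe, mem[0x06]=0x37, mem[0x09]=0x68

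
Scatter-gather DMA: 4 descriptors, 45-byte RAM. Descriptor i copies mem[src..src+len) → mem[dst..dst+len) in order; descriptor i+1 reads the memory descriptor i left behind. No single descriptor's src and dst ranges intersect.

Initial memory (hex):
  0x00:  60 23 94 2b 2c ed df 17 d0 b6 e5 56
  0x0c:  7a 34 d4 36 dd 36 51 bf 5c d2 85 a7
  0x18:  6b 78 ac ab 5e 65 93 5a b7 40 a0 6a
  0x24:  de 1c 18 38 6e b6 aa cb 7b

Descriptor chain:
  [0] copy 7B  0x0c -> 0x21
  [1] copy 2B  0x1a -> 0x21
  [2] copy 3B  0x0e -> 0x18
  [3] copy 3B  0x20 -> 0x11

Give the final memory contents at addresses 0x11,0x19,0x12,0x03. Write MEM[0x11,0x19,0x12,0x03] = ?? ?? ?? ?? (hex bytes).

MEM[0x11,0x19,0x12,0x03] = b7 36 ac 2b

#0 dst[0x21+7] := {0x7a,0x34,0xd4,0x36,0xdd,0x36,0x51}
#1 dst[0x21+2] := {0xac,0xab}
#2 dst[0x18+3] := {0xd4,0x36,0xdd}
#3 dst[0x11+3] := {0xb7,0xac,0xab}
query mem[0x11]=0xb7, mem[0x19]=0x36, mem[0x12]=0xac, mem[0x03]=0x2b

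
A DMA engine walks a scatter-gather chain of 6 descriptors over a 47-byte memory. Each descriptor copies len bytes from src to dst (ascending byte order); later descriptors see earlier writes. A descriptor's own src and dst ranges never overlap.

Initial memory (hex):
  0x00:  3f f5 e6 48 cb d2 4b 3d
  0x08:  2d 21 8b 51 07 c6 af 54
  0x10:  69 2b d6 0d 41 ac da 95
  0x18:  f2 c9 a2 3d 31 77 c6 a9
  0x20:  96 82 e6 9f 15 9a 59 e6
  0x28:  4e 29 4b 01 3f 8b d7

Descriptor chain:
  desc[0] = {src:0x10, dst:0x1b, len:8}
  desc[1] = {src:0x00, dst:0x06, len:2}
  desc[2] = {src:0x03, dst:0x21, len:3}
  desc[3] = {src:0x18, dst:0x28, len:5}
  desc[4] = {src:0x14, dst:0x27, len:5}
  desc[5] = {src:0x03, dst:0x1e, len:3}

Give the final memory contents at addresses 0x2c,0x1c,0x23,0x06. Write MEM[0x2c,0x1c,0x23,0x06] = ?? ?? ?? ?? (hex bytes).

MEM[0x2c,0x1c,0x23,0x06] = 2b 2b d2 3f

#0 dst[0x1b+8] := {0x69,0x2b,0xd6,0x0d,0x41,0xac,0xda,0x95}
#1 dst[0x06+2] := {0x3f,0xf5}
#2 dst[0x21+3] := {0x48,0xcb,0xd2}
#3 dst[0x28+5] := {0xf2,0xc9,0xa2,0x69,0x2b}
#4 dst[0x27+5] := {0x41,0xac,0xda,0x95,0xf2}
#5 dst[0x1e+3] := {0x48,0xcb,0xd2}
query mem[0x2c]=0x2b, mem[0x1c]=0x2b, mem[0x23]=0xd2, mem[0x06]=0x3f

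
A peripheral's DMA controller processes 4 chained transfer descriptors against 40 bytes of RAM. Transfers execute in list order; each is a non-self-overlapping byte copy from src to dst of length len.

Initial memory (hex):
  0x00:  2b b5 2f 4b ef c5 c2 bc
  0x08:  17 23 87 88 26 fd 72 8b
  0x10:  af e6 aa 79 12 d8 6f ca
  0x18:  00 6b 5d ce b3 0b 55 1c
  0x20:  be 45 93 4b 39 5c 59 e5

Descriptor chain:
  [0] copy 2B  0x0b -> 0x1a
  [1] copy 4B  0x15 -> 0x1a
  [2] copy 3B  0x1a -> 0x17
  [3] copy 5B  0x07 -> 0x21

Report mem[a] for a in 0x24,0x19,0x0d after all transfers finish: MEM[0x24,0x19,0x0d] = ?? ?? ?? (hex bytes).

D0: mem[0x1a..0x1b] <- [88 26]
D1: mem[0x1a..0x1d] <- [d8 6f ca 00]
D2: mem[0x17..0x19] <- [d8 6f ca]
D3: mem[0x21..0x25] <- [bc 17 23 87 88]
query mem[0x24]=0x87, mem[0x19]=0xca, mem[0x0d]=0xfd

MEM[0x24,0x19,0x0d] = 87 ca fd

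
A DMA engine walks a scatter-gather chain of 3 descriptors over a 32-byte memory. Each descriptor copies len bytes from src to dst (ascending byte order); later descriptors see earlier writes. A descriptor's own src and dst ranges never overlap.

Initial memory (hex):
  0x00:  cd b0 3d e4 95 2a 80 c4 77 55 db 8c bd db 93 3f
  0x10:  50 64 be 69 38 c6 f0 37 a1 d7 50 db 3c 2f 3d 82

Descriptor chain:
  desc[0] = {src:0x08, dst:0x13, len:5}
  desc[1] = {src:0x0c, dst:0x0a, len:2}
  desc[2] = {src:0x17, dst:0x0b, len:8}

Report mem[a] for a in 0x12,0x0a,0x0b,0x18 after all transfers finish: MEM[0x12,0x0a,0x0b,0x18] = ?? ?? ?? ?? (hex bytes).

MEM[0x12,0x0a,0x0b,0x18] = 3d bd bd a1

  after D0: wrote 5B at 0x13 = 7755db8cbd
  after D1: wrote 2B at 0x0a = bddb
  after D2: wrote 8B at 0x0b = bda1d750db3c2f3d
query mem[0x12]=0x3d, mem[0x0a]=0xbd, mem[0x0b]=0xbd, mem[0x18]=0xa1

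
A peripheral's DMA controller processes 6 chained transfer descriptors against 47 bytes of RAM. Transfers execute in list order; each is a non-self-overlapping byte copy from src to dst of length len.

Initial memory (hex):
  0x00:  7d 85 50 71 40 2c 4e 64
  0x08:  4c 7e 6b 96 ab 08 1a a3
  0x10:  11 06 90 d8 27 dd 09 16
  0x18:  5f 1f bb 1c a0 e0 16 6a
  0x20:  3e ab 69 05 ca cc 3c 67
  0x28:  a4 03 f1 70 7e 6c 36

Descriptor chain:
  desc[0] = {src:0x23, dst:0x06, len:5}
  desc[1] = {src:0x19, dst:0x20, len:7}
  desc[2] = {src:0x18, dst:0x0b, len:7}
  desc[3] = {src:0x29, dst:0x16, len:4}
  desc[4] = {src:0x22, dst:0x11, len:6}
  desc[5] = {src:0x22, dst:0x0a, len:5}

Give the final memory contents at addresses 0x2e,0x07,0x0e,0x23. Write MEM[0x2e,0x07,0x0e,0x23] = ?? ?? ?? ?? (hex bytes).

D0: mem[0x06..0x0a] <- [05 ca cc 3c 67]
D1: mem[0x20..0x26] <- [1f bb 1c a0 e0 16 6a]
D2: mem[0x0b..0x11] <- [5f 1f bb 1c a0 e0 16]
D3: mem[0x16..0x19] <- [03 f1 70 7e]
D4: mem[0x11..0x16] <- [1c a0 e0 16 6a 67]
D5: mem[0x0a..0x0e] <- [1c a0 e0 16 6a]
query mem[0x2e]=0x36, mem[0x07]=0xca, mem[0x0e]=0x6a, mem[0x23]=0xa0

MEM[0x2e,0x07,0x0e,0x23] = 36 ca 6a a0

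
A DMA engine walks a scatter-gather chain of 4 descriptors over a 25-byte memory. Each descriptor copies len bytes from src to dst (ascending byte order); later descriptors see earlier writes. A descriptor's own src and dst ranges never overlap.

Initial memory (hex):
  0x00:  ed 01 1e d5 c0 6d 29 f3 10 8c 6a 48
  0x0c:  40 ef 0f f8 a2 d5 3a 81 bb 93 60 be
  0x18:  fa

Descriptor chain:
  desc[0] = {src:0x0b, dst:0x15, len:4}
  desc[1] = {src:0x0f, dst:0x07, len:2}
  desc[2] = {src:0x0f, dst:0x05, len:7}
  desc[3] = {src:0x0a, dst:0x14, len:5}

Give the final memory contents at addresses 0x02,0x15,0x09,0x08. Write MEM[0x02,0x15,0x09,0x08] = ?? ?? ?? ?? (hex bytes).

MEM[0x02,0x15,0x09,0x08] = 1e 48 81 3a

  after D0: wrote 4B at 0x15 = 4840ef0f
  after D1: wrote 2B at 0x07 = f8a2
  after D2: wrote 7B at 0x05 = f8a2d53a81bb48
  after D3: wrote 5B at 0x14 = bb4840ef0f
query mem[0x02]=0x1e, mem[0x15]=0x48, mem[0x09]=0x81, mem[0x08]=0x3a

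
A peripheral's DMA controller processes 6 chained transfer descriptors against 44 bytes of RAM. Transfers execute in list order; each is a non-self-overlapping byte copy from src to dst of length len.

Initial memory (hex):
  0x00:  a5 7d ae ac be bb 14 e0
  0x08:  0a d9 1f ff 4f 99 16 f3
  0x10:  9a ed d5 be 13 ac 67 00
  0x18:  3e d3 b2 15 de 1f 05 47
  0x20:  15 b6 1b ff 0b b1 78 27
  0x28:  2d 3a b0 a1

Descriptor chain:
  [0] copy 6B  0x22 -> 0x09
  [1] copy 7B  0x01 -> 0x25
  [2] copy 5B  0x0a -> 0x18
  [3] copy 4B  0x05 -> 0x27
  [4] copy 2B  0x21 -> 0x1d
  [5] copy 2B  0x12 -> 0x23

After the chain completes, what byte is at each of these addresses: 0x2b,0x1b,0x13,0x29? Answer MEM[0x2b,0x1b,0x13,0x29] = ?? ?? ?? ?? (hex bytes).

  after D0: wrote 6B at 0x09 = 1bff0bb17827
  after D1: wrote 7B at 0x25 = 7daeacbebb14e0
  after D2: wrote 5B at 0x18 = ff0bb17827
  after D3: wrote 4B at 0x27 = bb14e00a
  after D4: wrote 2B at 0x1d = b61b
  after D5: wrote 2B at 0x23 = d5be
query mem[0x2b]=0xe0, mem[0x1b]=0x78, mem[0x13]=0xbe, mem[0x29]=0xe0

MEM[0x2b,0x1b,0x13,0x29] = e0 78 be e0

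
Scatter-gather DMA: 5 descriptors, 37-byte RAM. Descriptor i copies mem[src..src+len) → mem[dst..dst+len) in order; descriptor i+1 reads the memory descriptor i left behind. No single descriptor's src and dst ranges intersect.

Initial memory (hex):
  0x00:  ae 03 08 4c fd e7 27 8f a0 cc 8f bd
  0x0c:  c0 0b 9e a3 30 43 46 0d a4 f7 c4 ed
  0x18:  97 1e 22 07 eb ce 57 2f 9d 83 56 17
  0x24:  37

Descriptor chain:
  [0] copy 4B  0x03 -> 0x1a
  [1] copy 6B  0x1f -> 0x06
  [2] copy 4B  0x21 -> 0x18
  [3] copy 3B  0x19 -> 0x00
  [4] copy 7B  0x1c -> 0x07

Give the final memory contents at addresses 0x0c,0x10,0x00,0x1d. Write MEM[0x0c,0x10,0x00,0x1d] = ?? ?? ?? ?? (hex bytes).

MEM[0x0c,0x10,0x00,0x1d] = 83 30 56 27

D0: mem[0x1a..0x1d] <- [4c fd e7 27]
D1: mem[0x06..0x0b] <- [2f 9d 83 56 17 37]
D2: mem[0x18..0x1b] <- [83 56 17 37]
D3: mem[0x00..0x02] <- [56 17 37]
D4: mem[0x07..0x0d] <- [e7 27 57 2f 9d 83 56]
query mem[0x0c]=0x83, mem[0x10]=0x30, mem[0x00]=0x56, mem[0x1d]=0x27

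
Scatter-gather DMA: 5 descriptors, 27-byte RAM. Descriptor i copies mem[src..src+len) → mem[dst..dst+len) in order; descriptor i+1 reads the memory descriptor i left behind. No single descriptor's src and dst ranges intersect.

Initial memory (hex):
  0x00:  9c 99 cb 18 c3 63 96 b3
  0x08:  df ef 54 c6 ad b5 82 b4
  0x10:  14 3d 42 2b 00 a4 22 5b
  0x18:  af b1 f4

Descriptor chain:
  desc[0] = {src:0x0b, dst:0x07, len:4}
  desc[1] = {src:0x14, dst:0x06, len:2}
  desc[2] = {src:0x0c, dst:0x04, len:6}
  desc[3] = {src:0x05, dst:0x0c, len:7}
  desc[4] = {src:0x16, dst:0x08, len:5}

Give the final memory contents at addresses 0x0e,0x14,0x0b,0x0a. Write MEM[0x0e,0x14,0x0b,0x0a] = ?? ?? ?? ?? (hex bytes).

  after D0: wrote 4B at 0x07 = c6adb582
  after D1: wrote 2B at 0x06 = 00a4
  after D2: wrote 6B at 0x04 = adb582b4143d
  after D3: wrote 7B at 0x0c = b582b4143d82c6
  after D4: wrote 5B at 0x08 = 225bafb1f4
query mem[0x0e]=0xb4, mem[0x14]=0x00, mem[0x0b]=0xb1, mem[0x0a]=0xaf

MEM[0x0e,0x14,0x0b,0x0a] = b4 00 b1 af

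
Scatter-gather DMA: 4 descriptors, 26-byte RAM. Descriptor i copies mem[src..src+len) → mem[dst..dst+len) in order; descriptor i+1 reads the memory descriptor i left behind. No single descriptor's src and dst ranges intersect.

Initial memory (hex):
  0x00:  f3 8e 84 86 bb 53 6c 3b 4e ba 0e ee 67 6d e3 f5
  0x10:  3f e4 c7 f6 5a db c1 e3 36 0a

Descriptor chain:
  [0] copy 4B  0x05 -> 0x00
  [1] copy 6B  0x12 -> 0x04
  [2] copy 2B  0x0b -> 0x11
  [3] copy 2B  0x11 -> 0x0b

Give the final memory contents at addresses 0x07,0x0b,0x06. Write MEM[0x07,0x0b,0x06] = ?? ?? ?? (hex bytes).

  after D0: wrote 4B at 0x00 = 536c3b4e
  after D1: wrote 6B at 0x04 = c7f65adbc1e3
  after D2: wrote 2B at 0x11 = ee67
  after D3: wrote 2B at 0x0b = ee67
query mem[0x07]=0xdb, mem[0x0b]=0xee, mem[0x06]=0x5a

MEM[0x07,0x0b,0x06] = db ee 5a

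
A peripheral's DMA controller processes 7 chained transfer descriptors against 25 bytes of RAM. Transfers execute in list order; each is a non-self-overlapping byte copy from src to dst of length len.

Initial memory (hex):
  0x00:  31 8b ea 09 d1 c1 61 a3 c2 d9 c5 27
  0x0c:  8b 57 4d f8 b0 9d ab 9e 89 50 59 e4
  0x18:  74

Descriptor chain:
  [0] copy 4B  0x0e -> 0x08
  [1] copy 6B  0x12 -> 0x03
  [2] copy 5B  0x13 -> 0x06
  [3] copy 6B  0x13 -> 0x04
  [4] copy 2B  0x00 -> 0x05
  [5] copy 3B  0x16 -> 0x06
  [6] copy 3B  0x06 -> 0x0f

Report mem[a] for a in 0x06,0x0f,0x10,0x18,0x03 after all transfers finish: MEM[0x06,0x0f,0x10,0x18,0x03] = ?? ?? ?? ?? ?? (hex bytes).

MEM[0x06,0x0f,0x10,0x18,0x03] = 59 59 e4 74 ab

D0: mem[0x08..0x0b] <- [4d f8 b0 9d]
D1: mem[0x03..0x08] <- [ab 9e 89 50 59 e4]
D2: mem[0x06..0x0a] <- [9e 89 50 59 e4]
D3: mem[0x04..0x09] <- [9e 89 50 59 e4 74]
D4: mem[0x05..0x06] <- [31 8b]
D5: mem[0x06..0x08] <- [59 e4 74]
D6: mem[0x0f..0x11] <- [59 e4 74]
query mem[0x06]=0x59, mem[0x0f]=0x59, mem[0x10]=0xe4, mem[0x18]=0x74, mem[0x03]=0xab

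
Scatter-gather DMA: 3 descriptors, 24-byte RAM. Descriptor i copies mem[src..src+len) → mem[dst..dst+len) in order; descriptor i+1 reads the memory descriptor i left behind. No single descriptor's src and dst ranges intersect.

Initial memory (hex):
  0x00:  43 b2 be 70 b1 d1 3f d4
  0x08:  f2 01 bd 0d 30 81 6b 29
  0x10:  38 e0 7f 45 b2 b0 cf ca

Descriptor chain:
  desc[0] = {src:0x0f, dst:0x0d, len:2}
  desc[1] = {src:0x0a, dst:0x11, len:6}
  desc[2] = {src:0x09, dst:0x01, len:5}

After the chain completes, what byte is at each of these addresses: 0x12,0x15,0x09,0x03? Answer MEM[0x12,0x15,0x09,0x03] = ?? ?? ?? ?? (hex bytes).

#0 dst[0x0d+2] := {0x29,0x38}
#1 dst[0x11+6] := {0xbd,0x0d,0x30,0x29,0x38,0x29}
#2 dst[0x01+5] := {0x01,0xbd,0x0d,0x30,0x29}
query mem[0x12]=0x0d, mem[0x15]=0x38, mem[0x09]=0x01, mem[0x03]=0x0d

MEM[0x12,0x15,0x09,0x03] = 0d 38 01 0d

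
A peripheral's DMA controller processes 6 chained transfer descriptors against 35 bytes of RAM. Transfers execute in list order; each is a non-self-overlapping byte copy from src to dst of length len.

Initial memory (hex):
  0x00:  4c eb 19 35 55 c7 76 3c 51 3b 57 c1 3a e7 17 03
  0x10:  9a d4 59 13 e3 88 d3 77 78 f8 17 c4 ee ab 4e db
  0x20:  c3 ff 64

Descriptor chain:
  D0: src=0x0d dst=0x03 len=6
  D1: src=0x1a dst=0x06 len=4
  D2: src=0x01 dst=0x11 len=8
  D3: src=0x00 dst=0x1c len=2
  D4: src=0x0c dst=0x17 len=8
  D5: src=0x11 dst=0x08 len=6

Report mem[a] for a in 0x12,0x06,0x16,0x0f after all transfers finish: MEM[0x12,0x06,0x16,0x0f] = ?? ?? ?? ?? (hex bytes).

  after D0: wrote 6B at 0x03 = e717039ad459
  after D1: wrote 4B at 0x06 = 17c4eeab
  after D2: wrote 8B at 0x11 = eb19e7170317c4ee
  after D3: wrote 2B at 0x1c = 4ceb
  after D4: wrote 8B at 0x17 = 3ae717039aeb19e7
  after D5: wrote 6B at 0x08 = eb19e7170317
query mem[0x12]=0x19, mem[0x06]=0x17, mem[0x16]=0x17, mem[0x0f]=0x03

MEM[0x12,0x06,0x16,0x0f] = 19 17 17 03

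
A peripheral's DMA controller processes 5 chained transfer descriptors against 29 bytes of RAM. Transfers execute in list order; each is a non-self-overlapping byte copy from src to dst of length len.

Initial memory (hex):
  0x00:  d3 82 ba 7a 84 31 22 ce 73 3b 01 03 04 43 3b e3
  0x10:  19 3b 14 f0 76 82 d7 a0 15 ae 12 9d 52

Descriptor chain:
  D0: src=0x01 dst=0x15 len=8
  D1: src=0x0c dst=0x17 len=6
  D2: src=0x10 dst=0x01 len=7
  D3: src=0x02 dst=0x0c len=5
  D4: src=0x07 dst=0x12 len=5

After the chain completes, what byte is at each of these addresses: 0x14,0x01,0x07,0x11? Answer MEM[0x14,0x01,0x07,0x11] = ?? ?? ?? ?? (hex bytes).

MEM[0x14,0x01,0x07,0x11] = 3b 19 ba 3b

[0] 0x01->0x15 len=8 : 82 ba 7a 84 31 22 ce 73
[1] 0x0c->0x17 len=6 : 04 43 3b e3 19 3b
[2] 0x10->0x01 len=7 : 19 3b 14 f0 76 82 ba
[3] 0x02->0x0c len=5 : 3b 14 f0 76 82
[4] 0x07->0x12 len=5 : ba 73 3b 01 03
query mem[0x14]=0x3b, mem[0x01]=0x19, mem[0x07]=0xba, mem[0x11]=0x3b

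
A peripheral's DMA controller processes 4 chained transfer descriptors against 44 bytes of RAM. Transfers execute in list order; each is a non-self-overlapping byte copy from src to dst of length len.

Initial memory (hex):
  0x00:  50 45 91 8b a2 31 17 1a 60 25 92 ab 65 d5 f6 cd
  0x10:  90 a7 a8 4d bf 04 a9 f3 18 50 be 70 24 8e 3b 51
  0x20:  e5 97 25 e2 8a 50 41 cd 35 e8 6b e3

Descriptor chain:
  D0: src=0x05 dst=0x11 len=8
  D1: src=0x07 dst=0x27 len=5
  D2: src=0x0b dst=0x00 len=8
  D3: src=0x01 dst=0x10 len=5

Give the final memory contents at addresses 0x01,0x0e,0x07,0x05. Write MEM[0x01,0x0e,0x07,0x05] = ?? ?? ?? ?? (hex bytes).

#0 dst[0x11+8] := {0x31,0x17,0x1a,0x60,0x25,0x92,0xab,0x65}
#1 dst[0x27+5] := {0x1a,0x60,0x25,0x92,0xab}
#2 dst[0x00+8] := {0xab,0x65,0xd5,0xf6,0xcd,0x90,0x31,0x17}
#3 dst[0x10+5] := {0x65,0xd5,0xf6,0xcd,0x90}
query mem[0x01]=0x65, mem[0x0e]=0xf6, mem[0x07]=0x17, mem[0x05]=0x90

MEM[0x01,0x0e,0x07,0x05] = 65 f6 17 90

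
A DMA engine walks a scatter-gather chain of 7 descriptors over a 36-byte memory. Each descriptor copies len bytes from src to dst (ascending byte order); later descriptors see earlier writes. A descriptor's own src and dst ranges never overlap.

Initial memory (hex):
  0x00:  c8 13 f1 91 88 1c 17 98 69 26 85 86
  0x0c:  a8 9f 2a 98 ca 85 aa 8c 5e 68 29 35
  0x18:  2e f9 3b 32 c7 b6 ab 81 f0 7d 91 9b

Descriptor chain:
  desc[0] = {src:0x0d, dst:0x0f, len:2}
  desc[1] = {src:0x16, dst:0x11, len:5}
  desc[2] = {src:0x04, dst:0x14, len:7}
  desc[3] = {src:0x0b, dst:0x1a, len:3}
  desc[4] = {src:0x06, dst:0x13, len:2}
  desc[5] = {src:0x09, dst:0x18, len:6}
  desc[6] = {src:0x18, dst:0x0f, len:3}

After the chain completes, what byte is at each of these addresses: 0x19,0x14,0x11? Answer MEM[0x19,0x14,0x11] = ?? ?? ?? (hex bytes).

[0] 0x0d->0x0f len=2 : 9f 2a
[1] 0x16->0x11 len=5 : 29 35 2e f9 3b
[2] 0x04->0x14 len=7 : 88 1c 17 98 69 26 85
[3] 0x0b->0x1a len=3 : 86 a8 9f
[4] 0x06->0x13 len=2 : 17 98
[5] 0x09->0x18 len=6 : 26 85 86 a8 9f 2a
[6] 0x18->0x0f len=3 : 26 85 86
query mem[0x19]=0x85, mem[0x14]=0x98, mem[0x11]=0x86

MEM[0x19,0x14,0x11] = 85 98 86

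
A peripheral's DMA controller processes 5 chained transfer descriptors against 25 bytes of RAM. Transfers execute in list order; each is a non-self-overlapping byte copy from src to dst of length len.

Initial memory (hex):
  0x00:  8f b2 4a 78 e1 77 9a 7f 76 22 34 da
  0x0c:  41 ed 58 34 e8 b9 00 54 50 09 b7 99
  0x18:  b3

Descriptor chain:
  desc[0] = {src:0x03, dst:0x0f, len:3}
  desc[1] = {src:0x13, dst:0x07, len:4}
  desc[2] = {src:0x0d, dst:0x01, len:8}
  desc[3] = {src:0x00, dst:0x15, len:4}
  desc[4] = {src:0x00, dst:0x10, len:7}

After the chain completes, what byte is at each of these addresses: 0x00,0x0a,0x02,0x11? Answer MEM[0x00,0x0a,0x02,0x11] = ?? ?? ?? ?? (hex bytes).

#0 dst[0x0f+3] := {0x78,0xe1,0x77}
#1 dst[0x07+4] := {0x54,0x50,0x09,0xb7}
#2 dst[0x01+8] := {0xed,0x58,0x78,0xe1,0x77,0x00,0x54,0x50}
#3 dst[0x15+4] := {0x8f,0xed,0x58,0x78}
#4 dst[0x10+7] := {0x8f,0xed,0x58,0x78,0xe1,0x77,0x00}
query mem[0x00]=0x8f, mem[0x0a]=0xb7, mem[0x02]=0x58, mem[0x11]=0xed

MEM[0x00,0x0a,0x02,0x11] = 8f b7 58 ed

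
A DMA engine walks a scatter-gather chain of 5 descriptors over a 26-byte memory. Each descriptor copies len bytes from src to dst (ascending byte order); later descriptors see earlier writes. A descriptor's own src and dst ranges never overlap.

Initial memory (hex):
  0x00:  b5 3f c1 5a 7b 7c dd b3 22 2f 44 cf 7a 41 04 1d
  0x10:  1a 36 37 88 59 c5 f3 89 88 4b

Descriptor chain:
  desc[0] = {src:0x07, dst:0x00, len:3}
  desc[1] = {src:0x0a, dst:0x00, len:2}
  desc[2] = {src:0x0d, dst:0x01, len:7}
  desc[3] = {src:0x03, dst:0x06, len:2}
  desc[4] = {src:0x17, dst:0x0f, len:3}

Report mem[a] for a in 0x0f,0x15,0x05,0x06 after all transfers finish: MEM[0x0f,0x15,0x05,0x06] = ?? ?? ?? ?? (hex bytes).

  after D0: wrote 3B at 0x00 = b3222f
  after D1: wrote 2B at 0x00 = 44cf
  after D2: wrote 7B at 0x01 = 41041d1a363788
  after D3: wrote 2B at 0x06 = 1d1a
  after D4: wrote 3B at 0x0f = 89884b
query mem[0x0f]=0x89, mem[0x15]=0xc5, mem[0x05]=0x36, mem[0x06]=0x1d

MEM[0x0f,0x15,0x05,0x06] = 89 c5 36 1d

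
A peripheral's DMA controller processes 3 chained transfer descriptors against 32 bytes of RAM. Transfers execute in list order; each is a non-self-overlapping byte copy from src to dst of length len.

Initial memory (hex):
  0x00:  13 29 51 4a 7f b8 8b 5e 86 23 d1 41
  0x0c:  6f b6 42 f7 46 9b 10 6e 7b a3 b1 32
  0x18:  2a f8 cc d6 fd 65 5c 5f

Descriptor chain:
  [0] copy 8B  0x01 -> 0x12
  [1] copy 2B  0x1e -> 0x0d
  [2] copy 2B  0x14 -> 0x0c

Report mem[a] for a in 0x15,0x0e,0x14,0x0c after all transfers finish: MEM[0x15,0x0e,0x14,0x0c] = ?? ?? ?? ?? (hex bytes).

MEM[0x15,0x0e,0x14,0x0c] = 7f 5f 4a 4a

  after D0: wrote 8B at 0x12 = 29514a7fb88b5e86
  after D1: wrote 2B at 0x0d = 5c5f
  after D2: wrote 2B at 0x0c = 4a7f
query mem[0x15]=0x7f, mem[0x0e]=0x5f, mem[0x14]=0x4a, mem[0x0c]=0x4a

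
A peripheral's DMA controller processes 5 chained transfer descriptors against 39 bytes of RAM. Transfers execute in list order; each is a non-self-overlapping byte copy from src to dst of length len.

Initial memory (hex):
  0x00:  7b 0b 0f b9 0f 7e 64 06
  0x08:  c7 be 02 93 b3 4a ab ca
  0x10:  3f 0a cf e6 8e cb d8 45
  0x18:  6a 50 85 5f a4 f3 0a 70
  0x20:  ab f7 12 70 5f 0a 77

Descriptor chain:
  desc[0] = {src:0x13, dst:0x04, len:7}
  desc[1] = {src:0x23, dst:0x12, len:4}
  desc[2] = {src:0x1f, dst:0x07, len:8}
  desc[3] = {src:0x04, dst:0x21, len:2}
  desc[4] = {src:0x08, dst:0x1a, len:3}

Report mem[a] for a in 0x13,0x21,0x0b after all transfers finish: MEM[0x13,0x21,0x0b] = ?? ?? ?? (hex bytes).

MEM[0x13,0x21,0x0b] = 5f e6 70

#0 dst[0x04+7] := {0xe6,0x8e,0xcb,0xd8,0x45,0x6a,0x50}
#1 dst[0x12+4] := {0x70,0x5f,0x0a,0x77}
#2 dst[0x07+8] := {0x70,0xab,0xf7,0x12,0x70,0x5f,0x0a,0x77}
#3 dst[0x21+2] := {0xe6,0x8e}
#4 dst[0x1a+3] := {0xab,0xf7,0x12}
query mem[0x13]=0x5f, mem[0x21]=0xe6, mem[0x0b]=0x70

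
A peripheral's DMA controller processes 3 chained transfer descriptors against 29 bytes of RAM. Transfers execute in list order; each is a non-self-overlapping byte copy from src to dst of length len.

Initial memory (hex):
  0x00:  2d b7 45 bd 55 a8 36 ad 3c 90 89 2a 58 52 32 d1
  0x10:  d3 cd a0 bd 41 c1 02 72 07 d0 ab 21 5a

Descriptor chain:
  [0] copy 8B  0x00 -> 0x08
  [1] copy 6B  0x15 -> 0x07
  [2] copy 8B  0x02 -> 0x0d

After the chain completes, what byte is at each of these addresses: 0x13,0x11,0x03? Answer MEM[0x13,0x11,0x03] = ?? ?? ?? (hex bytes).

MEM[0x13,0x11,0x03] = 02 36 bd

#0 dst[0x08+8] := {0x2d,0xb7,0x45,0xbd,0x55,0xa8,0x36,0xad}
#1 dst[0x07+6] := {0xc1,0x02,0x72,0x07,0xd0,0xab}
#2 dst[0x0d+8] := {0x45,0xbd,0x55,0xa8,0x36,0xc1,0x02,0x72}
query mem[0x13]=0x02, mem[0x11]=0x36, mem[0x03]=0xbd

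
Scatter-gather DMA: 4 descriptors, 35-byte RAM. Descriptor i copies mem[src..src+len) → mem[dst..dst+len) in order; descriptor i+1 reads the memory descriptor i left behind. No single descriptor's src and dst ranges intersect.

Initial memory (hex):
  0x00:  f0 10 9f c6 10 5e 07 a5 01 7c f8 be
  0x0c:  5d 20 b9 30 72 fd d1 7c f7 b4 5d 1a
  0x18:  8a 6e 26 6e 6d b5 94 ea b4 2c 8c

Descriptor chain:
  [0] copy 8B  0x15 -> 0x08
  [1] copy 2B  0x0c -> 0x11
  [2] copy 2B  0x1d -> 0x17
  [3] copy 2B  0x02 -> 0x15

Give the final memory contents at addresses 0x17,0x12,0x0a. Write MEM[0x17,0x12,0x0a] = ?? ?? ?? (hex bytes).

#0 dst[0x08+8] := {0xb4,0x5d,0x1a,0x8a,0x6e,0x26,0x6e,0x6d}
#1 dst[0x11+2] := {0x6e,0x26}
#2 dst[0x17+2] := {0xb5,0x94}
#3 dst[0x15+2] := {0x9f,0xc6}
query mem[0x17]=0xb5, mem[0x12]=0x26, mem[0x0a]=0x1a

MEM[0x17,0x12,0x0a] = b5 26 1a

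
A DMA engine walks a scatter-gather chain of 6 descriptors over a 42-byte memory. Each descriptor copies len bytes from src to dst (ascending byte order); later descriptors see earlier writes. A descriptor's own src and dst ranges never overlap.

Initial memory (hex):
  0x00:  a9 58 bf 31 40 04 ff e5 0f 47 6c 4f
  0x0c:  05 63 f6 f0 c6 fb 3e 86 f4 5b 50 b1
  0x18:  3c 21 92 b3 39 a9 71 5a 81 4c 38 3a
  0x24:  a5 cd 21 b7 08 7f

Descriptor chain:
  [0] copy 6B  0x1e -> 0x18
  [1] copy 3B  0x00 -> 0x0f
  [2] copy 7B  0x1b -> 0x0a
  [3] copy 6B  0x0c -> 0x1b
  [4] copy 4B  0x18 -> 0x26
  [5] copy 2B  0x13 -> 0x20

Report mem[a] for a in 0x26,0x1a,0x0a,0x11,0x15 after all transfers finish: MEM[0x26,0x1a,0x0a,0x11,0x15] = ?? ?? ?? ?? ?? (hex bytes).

MEM[0x26,0x1a,0x0a,0x11,0x15] = 71 81 4c bf 5b

[0] 0x1e->0x18 len=6 : 71 5a 81 4c 38 3a
[1] 0x00->0x0f len=3 : a9 58 bf
[2] 0x1b->0x0a len=7 : 4c 38 3a 71 5a 81 4c
[3] 0x0c->0x1b len=6 : 3a 71 5a 81 4c bf
[4] 0x18->0x26 len=4 : 71 5a 81 3a
[5] 0x13->0x20 len=2 : 86 f4
query mem[0x26]=0x71, mem[0x1a]=0x81, mem[0x0a]=0x4c, mem[0x11]=0xbf, mem[0x15]=0x5b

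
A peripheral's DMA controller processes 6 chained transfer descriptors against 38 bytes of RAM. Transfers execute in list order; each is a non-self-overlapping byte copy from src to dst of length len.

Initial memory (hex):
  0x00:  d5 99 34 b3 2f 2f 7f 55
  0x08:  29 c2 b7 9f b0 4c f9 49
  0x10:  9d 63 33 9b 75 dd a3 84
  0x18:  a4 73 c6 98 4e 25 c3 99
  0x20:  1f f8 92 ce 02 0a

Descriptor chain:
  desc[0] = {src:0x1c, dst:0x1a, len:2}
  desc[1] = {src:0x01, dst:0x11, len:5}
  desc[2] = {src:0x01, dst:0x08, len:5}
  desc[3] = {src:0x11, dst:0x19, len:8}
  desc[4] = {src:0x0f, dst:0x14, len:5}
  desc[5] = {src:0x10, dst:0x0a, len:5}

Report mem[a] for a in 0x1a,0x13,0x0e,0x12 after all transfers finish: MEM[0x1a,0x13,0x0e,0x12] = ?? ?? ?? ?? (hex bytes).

  after D0: wrote 2B at 0x1a = 4e25
  after D1: wrote 5B at 0x11 = 9934b32f2f
  after D2: wrote 5B at 0x08 = 9934b32f2f
  after D3: wrote 8B at 0x19 = 9934b32f2fa384a4
  after D4: wrote 5B at 0x14 = 499d9934b3
  after D5: wrote 5B at 0x0a = 9d9934b349
query mem[0x1a]=0x34, mem[0x13]=0xb3, mem[0x0e]=0x49, mem[0x12]=0x34

MEM[0x1a,0x13,0x0e,0x12] = 34 b3 49 34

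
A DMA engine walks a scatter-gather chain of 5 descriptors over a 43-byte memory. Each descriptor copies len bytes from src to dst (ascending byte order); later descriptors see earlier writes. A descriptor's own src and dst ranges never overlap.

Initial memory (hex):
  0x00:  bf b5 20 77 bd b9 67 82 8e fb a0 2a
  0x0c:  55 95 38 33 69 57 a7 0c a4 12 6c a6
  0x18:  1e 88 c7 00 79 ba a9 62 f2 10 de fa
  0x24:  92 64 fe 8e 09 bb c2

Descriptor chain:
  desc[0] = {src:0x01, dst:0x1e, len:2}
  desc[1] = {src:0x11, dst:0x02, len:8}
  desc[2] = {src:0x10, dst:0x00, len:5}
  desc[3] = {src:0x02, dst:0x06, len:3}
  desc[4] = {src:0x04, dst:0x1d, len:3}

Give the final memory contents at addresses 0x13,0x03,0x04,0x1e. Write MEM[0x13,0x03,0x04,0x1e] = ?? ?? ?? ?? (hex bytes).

D0: mem[0x1e..0x1f] <- [b5 20]
D1: mem[0x02..0x09] <- [57 a7 0c a4 12 6c a6 1e]
D2: mem[0x00..0x04] <- [69 57 a7 0c a4]
D3: mem[0x06..0x08] <- [a7 0c a4]
D4: mem[0x1d..0x1f] <- [a4 a4 a7]
query mem[0x13]=0x0c, mem[0x03]=0x0c, mem[0x04]=0xa4, mem[0x1e]=0xa4

MEM[0x13,0x03,0x04,0x1e] = 0c 0c a4 a4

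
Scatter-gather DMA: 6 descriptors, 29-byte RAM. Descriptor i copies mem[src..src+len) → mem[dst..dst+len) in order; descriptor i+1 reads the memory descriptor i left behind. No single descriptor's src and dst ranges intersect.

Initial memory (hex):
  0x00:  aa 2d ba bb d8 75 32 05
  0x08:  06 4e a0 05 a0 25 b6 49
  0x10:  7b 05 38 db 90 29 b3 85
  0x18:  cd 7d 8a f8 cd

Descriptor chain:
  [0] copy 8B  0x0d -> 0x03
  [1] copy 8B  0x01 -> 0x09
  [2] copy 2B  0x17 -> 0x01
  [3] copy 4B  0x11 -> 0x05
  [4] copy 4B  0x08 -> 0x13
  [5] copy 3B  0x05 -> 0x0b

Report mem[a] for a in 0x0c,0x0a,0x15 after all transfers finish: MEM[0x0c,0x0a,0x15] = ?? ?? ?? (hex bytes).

D0: mem[0x03..0x0a] <- [25 b6 49 7b 05 38 db 90]
D1: mem[0x09..0x10] <- [2d ba 25 b6 49 7b 05 38]
D2: mem[0x01..0x02] <- [85 cd]
D3: mem[0x05..0x08] <- [05 38 db 90]
D4: mem[0x13..0x16] <- [90 2d ba 25]
D5: mem[0x0b..0x0d] <- [05 38 db]
query mem[0x0c]=0x38, mem[0x0a]=0xba, mem[0x15]=0xba

MEM[0x0c,0x0a,0x15] = 38 ba ba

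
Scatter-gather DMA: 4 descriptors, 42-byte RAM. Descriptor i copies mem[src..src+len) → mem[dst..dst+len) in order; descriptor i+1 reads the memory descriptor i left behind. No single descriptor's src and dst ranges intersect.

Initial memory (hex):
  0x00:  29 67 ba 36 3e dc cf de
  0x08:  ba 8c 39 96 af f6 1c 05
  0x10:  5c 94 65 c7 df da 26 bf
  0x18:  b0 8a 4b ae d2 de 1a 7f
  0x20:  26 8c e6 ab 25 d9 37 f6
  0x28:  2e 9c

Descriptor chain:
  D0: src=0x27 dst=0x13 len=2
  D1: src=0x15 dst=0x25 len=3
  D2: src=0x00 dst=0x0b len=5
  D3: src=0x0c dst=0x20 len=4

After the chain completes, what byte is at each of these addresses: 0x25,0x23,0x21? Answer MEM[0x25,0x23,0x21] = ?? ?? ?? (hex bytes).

MEM[0x25,0x23,0x21] = da 3e ba

#0 dst[0x13+2] := {0xf6,0x2e}
#1 dst[0x25+3] := {0xda,0x26,0xbf}
#2 dst[0x0b+5] := {0x29,0x67,0xba,0x36,0x3e}
#3 dst[0x20+4] := {0x67,0xba,0x36,0x3e}
query mem[0x25]=0xda, mem[0x23]=0x3e, mem[0x21]=0xba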